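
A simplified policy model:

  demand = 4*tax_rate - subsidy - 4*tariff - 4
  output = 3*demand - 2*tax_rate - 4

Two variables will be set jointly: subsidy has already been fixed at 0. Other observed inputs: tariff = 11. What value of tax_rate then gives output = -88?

With subsidy held at 0:
Substituting into the demand equation gives demand = 4*tax_rate - 48.
output becomes 10*tax_rate - 148.
Solve 10*tax_rate - 148 = -88: tax_rate = (-88 + 148) / 10 = 6.

tax_rate = 6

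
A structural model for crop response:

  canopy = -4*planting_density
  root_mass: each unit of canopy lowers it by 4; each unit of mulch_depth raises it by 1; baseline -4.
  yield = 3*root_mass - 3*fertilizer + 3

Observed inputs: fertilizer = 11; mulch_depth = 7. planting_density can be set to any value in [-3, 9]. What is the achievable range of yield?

Substituting into the root_mass equation gives root_mass = 16*planting_density + 3.
yield becomes 48*planting_density - 21.
Linear in planting_density, so extremes are at the endpoints: planting_density = -3 gives yield = -165; planting_density = 9 gives yield = 411.

-165 to 411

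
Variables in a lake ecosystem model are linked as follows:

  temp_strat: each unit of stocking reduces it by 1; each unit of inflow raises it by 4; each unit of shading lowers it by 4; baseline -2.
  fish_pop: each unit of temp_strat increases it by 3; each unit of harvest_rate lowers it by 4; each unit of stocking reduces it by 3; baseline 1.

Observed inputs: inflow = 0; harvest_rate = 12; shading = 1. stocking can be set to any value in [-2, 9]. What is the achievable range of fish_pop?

-119 to -53

Substituting into the temp_strat equation gives temp_strat = -stocking - 6.
Substituting into the fish_pop equation gives fish_pop = -6*stocking - 65.
Linear in stocking, so extremes are at the endpoints: stocking = -2 gives fish_pop = -53; stocking = 9 gives fish_pop = -119.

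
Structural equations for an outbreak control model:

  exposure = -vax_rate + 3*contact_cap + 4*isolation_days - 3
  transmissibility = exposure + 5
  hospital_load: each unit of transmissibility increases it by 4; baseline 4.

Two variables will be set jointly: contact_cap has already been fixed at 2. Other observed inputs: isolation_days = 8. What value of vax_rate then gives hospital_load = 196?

With contact_cap held at 2:
Substituting into the exposure equation gives exposure = -vax_rate + 35.
Substituting into the transmissibility equation gives transmissibility = -vax_rate + 40.
Substituting into the hospital_load equation gives hospital_load = -4*vax_rate + 164.
Solve -4*vax_rate + 164 = 196: vax_rate = (196 - 164) / -4 = -8.

vax_rate = -8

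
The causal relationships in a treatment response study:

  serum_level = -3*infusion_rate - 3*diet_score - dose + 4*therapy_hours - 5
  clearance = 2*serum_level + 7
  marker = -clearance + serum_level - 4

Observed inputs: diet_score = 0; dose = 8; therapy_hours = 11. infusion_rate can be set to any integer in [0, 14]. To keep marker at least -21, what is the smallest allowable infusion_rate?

Substituting into the serum_level equation gives serum_level = -3*infusion_rate + 31.
Substituting into the clearance equation gives clearance = -6*infusion_rate + 69.
marker becomes 3*infusion_rate - 42.
Require 3*infusion_rate - 42 ≥ -21, so infusion_rate ≥ 7.
The smallest integer in [0, 14] satisfying this is 7.

infusion_rate = 7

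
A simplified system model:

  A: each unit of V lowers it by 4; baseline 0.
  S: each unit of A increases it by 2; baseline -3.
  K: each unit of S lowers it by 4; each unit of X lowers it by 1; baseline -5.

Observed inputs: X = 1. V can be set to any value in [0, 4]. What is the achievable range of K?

Substituting into the S equation gives S = -8*V - 3.
Substituting into the K equation gives K = 32*V + 6.
Linear in V, so extremes are at the endpoints: V = 0 gives K = 6; V = 4 gives K = 134.

6 to 134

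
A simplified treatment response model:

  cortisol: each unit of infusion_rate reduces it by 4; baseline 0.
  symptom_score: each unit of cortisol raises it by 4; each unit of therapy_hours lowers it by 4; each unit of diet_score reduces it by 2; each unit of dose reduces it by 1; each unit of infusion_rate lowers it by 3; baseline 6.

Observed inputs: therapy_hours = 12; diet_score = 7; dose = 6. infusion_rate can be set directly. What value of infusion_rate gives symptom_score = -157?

Substituting into the symptom_score equation gives symptom_score = -19*infusion_rate - 62.
Solve -19*infusion_rate - 62 = -157: infusion_rate = (-157 + 62) / -19 = 5.

infusion_rate = 5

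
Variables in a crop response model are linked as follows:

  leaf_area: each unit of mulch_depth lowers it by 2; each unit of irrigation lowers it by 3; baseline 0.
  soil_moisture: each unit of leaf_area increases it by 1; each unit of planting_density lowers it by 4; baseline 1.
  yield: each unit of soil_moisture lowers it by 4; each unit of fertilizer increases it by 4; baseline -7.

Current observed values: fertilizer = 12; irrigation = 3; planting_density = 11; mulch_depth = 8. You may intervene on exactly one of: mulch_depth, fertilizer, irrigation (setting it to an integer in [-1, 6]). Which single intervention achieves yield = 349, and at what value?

set irrigation = 6

Intervening on mulch_depth: yield = 8*mulch_depth + 249. Reaching 349 requires mulch_depth = 25/2, not an integer.
Intervening on fertilizer: yield = 4*fertilizer + 265. Reaching 349 requires fertilizer = 21, outside [-1, 6].
Intervening on irrigation: with other inputs at their observed values, yield = 12*irrigation + 277. Solving for 349 gives irrigation = 6, within [-1, 6].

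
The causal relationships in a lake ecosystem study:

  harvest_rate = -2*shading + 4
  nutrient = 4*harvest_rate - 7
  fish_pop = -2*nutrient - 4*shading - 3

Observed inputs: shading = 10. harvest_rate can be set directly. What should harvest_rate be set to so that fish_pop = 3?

Intervening on harvest_rate fixes its value directly, overriding its dependence on shading.
Substituting into the fish_pop equation gives fish_pop = -8*harvest_rate - 29.
Solve -8*harvest_rate - 29 = 3: harvest_rate = (3 + 29) / -8 = -4.

harvest_rate = -4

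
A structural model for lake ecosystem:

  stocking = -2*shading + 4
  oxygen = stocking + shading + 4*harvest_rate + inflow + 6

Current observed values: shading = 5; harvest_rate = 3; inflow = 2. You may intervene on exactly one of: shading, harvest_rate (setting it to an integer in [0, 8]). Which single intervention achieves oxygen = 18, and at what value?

Intervening on shading: with other inputs at their observed values, oxygen = -shading + 24. Solving for 18 gives shading = 6, within [0, 8].
Intervening on harvest_rate: oxygen = 4*harvest_rate + 7. Reaching 18 requires harvest_rate = 11/4, not an integer.

set shading = 6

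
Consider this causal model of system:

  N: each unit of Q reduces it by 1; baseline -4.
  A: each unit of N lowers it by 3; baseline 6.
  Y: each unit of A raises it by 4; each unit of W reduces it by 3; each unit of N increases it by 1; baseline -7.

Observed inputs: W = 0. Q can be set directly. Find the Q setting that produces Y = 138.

Substituting into the A equation gives A = 3*Q + 18.
Y becomes 11*Q + 61.
Solve 11*Q + 61 = 138: Q = (138 - 61) / 11 = 7.

Q = 7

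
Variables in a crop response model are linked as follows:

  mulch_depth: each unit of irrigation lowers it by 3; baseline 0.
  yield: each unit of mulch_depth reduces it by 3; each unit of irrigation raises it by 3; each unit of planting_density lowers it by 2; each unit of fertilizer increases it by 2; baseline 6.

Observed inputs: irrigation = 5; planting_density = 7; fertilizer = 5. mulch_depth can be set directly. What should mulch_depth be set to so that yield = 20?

Intervening on mulch_depth fixes its value directly, overriding its dependence on irrigation.
Substituting into the yield equation gives yield = -3*mulch_depth + 17.
Solve -3*mulch_depth + 17 = 20: mulch_depth = (20 - 17) / -3 = -1.

mulch_depth = -1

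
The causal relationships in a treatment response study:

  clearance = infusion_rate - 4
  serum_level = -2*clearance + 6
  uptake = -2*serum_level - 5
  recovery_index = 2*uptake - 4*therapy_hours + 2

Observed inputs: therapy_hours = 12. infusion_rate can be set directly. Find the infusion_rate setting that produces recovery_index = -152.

Substituting into the serum_level equation gives serum_level = -2*infusion_rate + 14.
Substituting into the uptake equation gives uptake = 4*infusion_rate - 33.
Substituting into the recovery_index equation gives recovery_index = 8*infusion_rate - 112.
Solve 8*infusion_rate - 112 = -152: infusion_rate = (-152 + 112) / 8 = -5.

infusion_rate = -5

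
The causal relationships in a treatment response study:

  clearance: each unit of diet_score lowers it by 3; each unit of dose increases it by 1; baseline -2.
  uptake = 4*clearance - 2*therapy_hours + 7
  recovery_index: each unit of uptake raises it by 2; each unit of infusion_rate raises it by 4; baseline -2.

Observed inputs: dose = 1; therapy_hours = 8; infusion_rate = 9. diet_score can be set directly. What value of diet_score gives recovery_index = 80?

Substituting into the clearance equation gives clearance = -3*diet_score - 1.
So uptake = -12*diet_score - 13.
Substituting into the recovery_index equation gives recovery_index = -24*diet_score + 8.
Solve -24*diet_score + 8 = 80: diet_score = (80 - 8) / -24 = -3.

diet_score = -3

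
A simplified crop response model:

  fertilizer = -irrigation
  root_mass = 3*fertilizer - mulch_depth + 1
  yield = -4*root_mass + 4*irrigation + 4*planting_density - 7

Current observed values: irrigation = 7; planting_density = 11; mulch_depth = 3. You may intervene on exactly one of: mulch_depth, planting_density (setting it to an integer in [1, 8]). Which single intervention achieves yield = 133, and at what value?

Intervening on mulch_depth: yield = 4*mulch_depth + 145. Reaching 133 requires mulch_depth = -3, outside [1, 8].
Intervening on planting_density: with other inputs at their observed values, yield = 4*planting_density + 113. Solving for 133 gives planting_density = 5, within [1, 8].

set planting_density = 5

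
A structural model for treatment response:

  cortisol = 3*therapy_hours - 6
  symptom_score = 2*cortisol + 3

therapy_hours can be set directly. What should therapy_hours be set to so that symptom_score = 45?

Substituting into the symptom_score equation gives symptom_score = 6*therapy_hours - 9.
Solve 6*therapy_hours - 9 = 45: therapy_hours = (45 + 9) / 6 = 9.

therapy_hours = 9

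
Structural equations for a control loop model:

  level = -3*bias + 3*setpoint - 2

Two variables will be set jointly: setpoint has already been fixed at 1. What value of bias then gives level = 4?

With setpoint held at 1:
Substituting into the level equation gives level = -3*bias + 1.
Solve -3*bias + 1 = 4: bias = (4 - 1) / -3 = -1.

bias = -1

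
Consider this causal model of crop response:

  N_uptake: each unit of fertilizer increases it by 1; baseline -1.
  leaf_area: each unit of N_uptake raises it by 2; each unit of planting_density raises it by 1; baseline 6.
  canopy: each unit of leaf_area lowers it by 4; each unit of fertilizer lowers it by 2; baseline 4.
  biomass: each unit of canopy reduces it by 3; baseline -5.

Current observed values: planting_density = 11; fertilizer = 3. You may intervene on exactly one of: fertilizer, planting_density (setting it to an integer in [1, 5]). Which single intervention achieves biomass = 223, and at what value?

set fertilizer = 2

Intervening on fertilizer: with other inputs at their observed values, biomass = 30*fertilizer + 163. Solving for 223 gives fertilizer = 2, within [1, 5].
Intervening on planting_density: biomass = 12*planting_density + 121. Reaching 223 requires planting_density = 17/2, not an integer.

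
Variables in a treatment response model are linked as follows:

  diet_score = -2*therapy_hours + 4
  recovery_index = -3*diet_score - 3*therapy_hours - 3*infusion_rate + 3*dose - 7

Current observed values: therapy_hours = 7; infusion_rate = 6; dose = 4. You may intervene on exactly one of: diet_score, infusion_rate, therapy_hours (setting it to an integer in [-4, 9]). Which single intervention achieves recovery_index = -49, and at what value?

Intervening on diet_score: with other inputs at their observed values, recovery_index = -3*diet_score - 34. Solving for -49 gives diet_score = 5, within [-4, 9].
Intervening on infusion_rate: recovery_index = -3*infusion_rate + 14. Reaching -49 requires infusion_rate = 21, outside [-4, 9].
Intervening on therapy_hours: recovery_index = 3*therapy_hours - 25. Reaching -49 requires therapy_hours = -8, outside [-4, 9].

set diet_score = 5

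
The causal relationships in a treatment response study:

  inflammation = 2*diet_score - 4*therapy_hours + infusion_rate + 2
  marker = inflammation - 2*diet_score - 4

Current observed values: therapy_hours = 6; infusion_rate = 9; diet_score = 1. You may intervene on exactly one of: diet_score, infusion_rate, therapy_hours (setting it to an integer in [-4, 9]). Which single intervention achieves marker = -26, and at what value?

Intervening on diet_score: the paths from diet_score to marker cancel (net effect zero), leaving marker = -17; -26 is unreachable this way.
Intervening on infusion_rate: with other inputs at their observed values, marker = infusion_rate - 26. Solving for -26 gives infusion_rate = 0, within [-4, 9].
Intervening on therapy_hours: marker = -4*therapy_hours + 7. Reaching -26 requires therapy_hours = 33/4, not an integer.

set infusion_rate = 0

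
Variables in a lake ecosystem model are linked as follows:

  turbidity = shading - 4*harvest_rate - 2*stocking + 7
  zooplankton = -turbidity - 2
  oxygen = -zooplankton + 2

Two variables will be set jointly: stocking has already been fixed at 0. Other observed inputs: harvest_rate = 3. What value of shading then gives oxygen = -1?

shading = 0

With stocking held at 0:
Substituting into the turbidity equation gives turbidity = shading - 5.
zooplankton becomes -shading + 3.
oxygen becomes shading - 1.
Solve shading - 1 = -1: shading = (-1 + 1) / 1 = 0.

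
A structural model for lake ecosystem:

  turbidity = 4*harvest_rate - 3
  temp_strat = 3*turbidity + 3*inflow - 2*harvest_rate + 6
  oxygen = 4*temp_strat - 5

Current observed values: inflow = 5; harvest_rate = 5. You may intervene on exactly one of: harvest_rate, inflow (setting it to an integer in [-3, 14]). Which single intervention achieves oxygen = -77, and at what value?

Intervening on harvest_rate: with other inputs at their observed values, oxygen = 40*harvest_rate + 43. Solving for -77 gives harvest_rate = -3, within [-3, 14].
Intervening on inflow: oxygen = 12*inflow + 183. Reaching -77 requires inflow = -65/3, not an integer.

set harvest_rate = -3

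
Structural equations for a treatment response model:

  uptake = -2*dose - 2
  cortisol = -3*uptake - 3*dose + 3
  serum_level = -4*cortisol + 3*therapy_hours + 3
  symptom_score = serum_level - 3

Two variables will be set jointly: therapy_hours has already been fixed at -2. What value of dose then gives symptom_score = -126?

dose = 7

With therapy_hours held at -2:
Substituting into the cortisol equation gives cortisol = 3*dose + 9.
Substituting into the serum_level equation gives serum_level = -12*dose - 39.
Substituting into the symptom_score equation gives symptom_score = -12*dose - 42.
Solve -12*dose - 42 = -126: dose = (-126 + 42) / -12 = 7.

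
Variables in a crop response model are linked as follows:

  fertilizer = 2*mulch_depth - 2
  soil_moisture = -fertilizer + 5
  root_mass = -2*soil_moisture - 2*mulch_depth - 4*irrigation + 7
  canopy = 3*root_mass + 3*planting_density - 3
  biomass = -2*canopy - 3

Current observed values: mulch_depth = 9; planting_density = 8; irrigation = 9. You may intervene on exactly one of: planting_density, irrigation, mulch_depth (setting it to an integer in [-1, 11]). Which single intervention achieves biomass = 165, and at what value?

Intervening on planting_density: biomass = -6*planting_density + 153. Reaching 165 requires planting_density = -2, outside [-1, 11].
Intervening on irrigation: biomass = 24*irrigation - 111. Reaching 165 requires irrigation = 23/2, not an integer.
Intervening on mulch_depth: with other inputs at their observed values, biomass = -12*mulch_depth + 213. Solving for 165 gives mulch_depth = 4, within [-1, 11].

set mulch_depth = 4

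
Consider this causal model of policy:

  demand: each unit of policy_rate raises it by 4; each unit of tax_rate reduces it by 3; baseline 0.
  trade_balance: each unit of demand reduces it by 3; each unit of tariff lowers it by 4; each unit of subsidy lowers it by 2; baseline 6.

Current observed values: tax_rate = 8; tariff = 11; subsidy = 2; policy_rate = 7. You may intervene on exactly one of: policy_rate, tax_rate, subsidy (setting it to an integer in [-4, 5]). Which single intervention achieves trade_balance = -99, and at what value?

Intervening on policy_rate: trade_balance = -12*policy_rate + 30. Reaching -99 requires policy_rate = 43/4, not an integer.
Intervening on tax_rate: with other inputs at their observed values, trade_balance = 9*tax_rate - 126. Solving for -99 gives tax_rate = 3, within [-4, 5].
Intervening on subsidy: trade_balance = -2*subsidy - 50. Reaching -99 requires subsidy = 49/2, not an integer.

set tax_rate = 3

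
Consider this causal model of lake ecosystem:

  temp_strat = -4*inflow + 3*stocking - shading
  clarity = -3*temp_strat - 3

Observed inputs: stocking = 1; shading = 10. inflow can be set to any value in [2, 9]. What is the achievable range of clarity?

Substituting into the temp_strat equation gives temp_strat = -4*inflow - 7.
So clarity = 12*inflow + 18.
Linear in inflow, so extremes are at the endpoints: inflow = 2 gives clarity = 42; inflow = 9 gives clarity = 126.

42 to 126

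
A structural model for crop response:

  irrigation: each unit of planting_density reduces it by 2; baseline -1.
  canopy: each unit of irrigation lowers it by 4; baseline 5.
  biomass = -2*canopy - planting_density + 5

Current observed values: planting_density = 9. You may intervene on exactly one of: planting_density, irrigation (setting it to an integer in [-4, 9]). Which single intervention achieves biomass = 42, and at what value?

Intervening on planting_density: biomass = -17*planting_density - 13. Reaching 42 requires planting_density = -55/17, not an integer.
Intervening on irrigation: with other inputs at their observed values, biomass = 8*irrigation - 14. Solving for 42 gives irrigation = 7, within [-4, 9].

set irrigation = 7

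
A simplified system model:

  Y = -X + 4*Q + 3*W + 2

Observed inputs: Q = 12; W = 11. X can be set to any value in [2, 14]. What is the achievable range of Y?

Substituting into the Y equation gives Y = -X + 83.
Linear in X, so extremes are at the endpoints: X = 2 gives Y = 81; X = 14 gives Y = 69.

69 to 81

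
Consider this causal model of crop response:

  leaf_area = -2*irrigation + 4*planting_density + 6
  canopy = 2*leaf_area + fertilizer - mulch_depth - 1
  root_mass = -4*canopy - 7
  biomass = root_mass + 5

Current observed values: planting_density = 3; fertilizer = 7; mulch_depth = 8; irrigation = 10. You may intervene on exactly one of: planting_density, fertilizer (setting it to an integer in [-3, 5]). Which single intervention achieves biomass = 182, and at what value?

set planting_density = -2

Intervening on planting_density: with other inputs at their observed values, biomass = -32*planting_density + 118. Solving for 182 gives planting_density = -2, within [-3, 5].
Intervening on fertilizer: biomass = -4*fertilizer + 50. Reaching 182 requires fertilizer = -33, outside [-3, 5].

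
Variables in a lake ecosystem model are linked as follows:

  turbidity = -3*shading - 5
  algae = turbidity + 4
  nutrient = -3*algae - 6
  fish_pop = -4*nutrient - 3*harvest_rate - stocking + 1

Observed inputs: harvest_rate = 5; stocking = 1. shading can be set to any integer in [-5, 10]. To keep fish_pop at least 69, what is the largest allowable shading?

Substituting into the algae equation gives algae = -3*shading - 1.
Substituting into the nutrient equation gives nutrient = 9*shading - 3.
So fish_pop = -36*shading - 3.
Require -36*shading - 3 ≥ 69, so shading ≤ -2.
The largest integer in [-5, 10] satisfying this is -2.

shading = -2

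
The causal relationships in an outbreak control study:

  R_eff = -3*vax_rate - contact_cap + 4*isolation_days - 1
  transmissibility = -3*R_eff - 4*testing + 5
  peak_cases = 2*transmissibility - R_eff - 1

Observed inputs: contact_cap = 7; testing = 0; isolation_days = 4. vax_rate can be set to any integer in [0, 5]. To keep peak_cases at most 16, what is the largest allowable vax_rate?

Substituting into the R_eff equation gives R_eff = -3*vax_rate + 8.
Substituting into the transmissibility equation gives transmissibility = 9*vax_rate - 19.
This gives peak_cases = 21*vax_rate - 47.
Require 21*vax_rate - 47 ≤ 16, so vax_rate ≤ 3.
The largest integer in [0, 5] satisfying this is 3.

vax_rate = 3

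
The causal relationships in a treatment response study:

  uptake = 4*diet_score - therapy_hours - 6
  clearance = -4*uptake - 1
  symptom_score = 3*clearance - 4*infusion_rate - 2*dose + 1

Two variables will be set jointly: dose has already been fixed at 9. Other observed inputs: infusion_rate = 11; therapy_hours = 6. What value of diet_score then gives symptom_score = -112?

With dose held at 9:
Substituting into the uptake equation gives uptake = 4*diet_score - 12.
Substituting into the clearance equation gives clearance = -16*diet_score + 47.
Substituting into the symptom_score equation gives symptom_score = -48*diet_score + 80.
Solve -48*diet_score + 80 = -112: diet_score = (-112 - 80) / -48 = 4.

diet_score = 4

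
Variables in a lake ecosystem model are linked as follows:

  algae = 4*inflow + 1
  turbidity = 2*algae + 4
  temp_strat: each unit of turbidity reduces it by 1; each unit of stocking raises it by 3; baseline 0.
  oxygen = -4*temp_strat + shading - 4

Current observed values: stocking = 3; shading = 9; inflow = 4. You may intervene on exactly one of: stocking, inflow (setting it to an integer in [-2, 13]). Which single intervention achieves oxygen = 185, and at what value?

Intervening on stocking: oxygen = -12*stocking + 157. Reaching 185 requires stocking = -7/3, not an integer.
Intervening on inflow: with other inputs at their observed values, oxygen = 32*inflow - 7. Solving for 185 gives inflow = 6, within [-2, 13].

set inflow = 6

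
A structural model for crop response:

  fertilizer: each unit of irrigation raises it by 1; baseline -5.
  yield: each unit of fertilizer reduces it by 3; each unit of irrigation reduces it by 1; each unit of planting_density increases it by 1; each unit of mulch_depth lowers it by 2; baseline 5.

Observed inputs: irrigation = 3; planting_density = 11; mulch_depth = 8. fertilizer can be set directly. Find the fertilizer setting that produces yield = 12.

Intervening on fertilizer fixes its value directly, overriding its dependence on irrigation.
Substituting into the yield equation gives yield = -3*fertilizer - 3.
Solve -3*fertilizer - 3 = 12: fertilizer = (12 + 3) / -3 = -5.

fertilizer = -5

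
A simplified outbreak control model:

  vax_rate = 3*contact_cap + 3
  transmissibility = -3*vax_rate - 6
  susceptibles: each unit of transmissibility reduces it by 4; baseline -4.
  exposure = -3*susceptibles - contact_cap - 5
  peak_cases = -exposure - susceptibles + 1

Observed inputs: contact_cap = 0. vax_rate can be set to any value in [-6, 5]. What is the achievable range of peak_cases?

Intervening on vax_rate fixes its value directly, overriding its dependence on contact_cap.
Substituting into the susceptibles equation gives susceptibles = 12*vax_rate + 20.
exposure becomes -36*vax_rate - 65.
Substituting into the peak_cases equation gives peak_cases = 24*vax_rate + 46.
Linear in vax_rate, so extremes are at the endpoints: vax_rate = -6 gives peak_cases = -98; vax_rate = 5 gives peak_cases = 166.

-98 to 166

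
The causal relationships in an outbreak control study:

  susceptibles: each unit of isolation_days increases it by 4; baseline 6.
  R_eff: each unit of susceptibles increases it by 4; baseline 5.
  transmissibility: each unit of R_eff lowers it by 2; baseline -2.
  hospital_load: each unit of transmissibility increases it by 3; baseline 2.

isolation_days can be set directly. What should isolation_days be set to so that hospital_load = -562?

Substituting into the R_eff equation gives R_eff = 16*isolation_days + 29.
Substituting into the transmissibility equation gives transmissibility = -32*isolation_days - 60.
Substituting into the hospital_load equation gives hospital_load = -96*isolation_days - 178.
Solve -96*isolation_days - 178 = -562: isolation_days = (-562 + 178) / -96 = 4.

isolation_days = 4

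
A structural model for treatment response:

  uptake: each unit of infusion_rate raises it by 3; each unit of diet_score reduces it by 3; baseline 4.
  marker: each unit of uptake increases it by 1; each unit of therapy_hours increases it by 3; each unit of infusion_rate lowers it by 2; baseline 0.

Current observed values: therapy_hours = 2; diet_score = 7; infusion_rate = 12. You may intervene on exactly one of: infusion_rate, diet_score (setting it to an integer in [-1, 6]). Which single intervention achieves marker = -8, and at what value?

set infusion_rate = 3

Intervening on infusion_rate: with other inputs at their observed values, marker = infusion_rate - 11. Solving for -8 gives infusion_rate = 3, within [-1, 6].
Intervening on diet_score: marker = -3*diet_score + 22. Reaching -8 requires diet_score = 10, outside [-1, 6].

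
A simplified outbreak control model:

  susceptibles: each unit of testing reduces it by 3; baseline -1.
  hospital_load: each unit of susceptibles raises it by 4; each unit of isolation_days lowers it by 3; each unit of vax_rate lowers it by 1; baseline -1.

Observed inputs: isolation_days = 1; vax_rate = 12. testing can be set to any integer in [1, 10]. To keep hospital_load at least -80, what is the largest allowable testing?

testing = 5

Substituting into the hospital_load equation gives hospital_load = -12*testing - 20.
Require -12*testing - 20 ≥ -80, so testing ≤ 5.
The largest integer in [1, 10] satisfying this is 5.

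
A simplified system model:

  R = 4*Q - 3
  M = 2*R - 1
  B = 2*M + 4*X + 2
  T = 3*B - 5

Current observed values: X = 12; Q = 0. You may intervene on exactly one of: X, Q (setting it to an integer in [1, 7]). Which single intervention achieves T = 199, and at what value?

Intervening on X: T = 12*X - 41. Reaching 199 requires X = 20, outside [1, 7].
Intervening on Q: with other inputs at their observed values, T = 48*Q + 103. Solving for 199 gives Q = 2, within [1, 7].

set Q = 2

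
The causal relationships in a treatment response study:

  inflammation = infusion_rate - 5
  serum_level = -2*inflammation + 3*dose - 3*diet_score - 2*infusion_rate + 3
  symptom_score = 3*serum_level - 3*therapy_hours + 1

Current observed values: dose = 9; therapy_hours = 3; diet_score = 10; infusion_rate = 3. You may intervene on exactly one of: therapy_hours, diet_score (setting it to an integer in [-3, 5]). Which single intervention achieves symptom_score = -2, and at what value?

Intervening on therapy_hours: with other inputs at their observed values, symptom_score = -3*therapy_hours - 5. Solving for -2 gives therapy_hours = -1, within [-3, 5].
Intervening on diet_score: symptom_score = -9*diet_score + 76. Reaching -2 requires diet_score = 26/3, not an integer.

set therapy_hours = -1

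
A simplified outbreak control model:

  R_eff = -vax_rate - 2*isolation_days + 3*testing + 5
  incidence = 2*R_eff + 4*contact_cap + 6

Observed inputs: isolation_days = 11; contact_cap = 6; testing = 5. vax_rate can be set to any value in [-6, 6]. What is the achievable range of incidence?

14 to 38

Substituting into the R_eff equation gives R_eff = -vax_rate - 2.
So incidence = -2*vax_rate + 26.
Linear in vax_rate, so extremes are at the endpoints: vax_rate = -6 gives incidence = 38; vax_rate = 6 gives incidence = 14.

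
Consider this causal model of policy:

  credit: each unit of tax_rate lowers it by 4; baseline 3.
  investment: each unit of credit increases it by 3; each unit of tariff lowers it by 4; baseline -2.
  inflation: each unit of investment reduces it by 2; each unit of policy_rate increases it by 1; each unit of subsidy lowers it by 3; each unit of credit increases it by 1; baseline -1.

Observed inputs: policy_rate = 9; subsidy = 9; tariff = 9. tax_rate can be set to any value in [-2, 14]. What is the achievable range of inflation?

2 to 322

Substituting into the investment equation gives investment = -12*tax_rate - 29.
Substituting into the inflation equation gives inflation = 20*tax_rate + 42.
Linear in tax_rate, so extremes are at the endpoints: tax_rate = -2 gives inflation = 2; tax_rate = 14 gives inflation = 322.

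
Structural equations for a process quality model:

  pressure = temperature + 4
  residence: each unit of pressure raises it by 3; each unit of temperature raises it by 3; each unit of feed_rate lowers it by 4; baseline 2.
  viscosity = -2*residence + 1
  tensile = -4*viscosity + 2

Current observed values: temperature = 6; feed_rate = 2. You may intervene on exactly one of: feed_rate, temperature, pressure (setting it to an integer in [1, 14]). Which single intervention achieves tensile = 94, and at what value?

set temperature = 1

Intervening on feed_rate: tensile = -32*feed_rate + 398. Reaching 94 requires feed_rate = 19/2, not an integer.
Intervening on temperature: with other inputs at their observed values, tensile = 48*temperature + 46. Solving for 94 gives temperature = 1, within [1, 14].
Intervening on pressure: tensile = 24*pressure + 94. Reaching 94 requires pressure = 0, outside [1, 14].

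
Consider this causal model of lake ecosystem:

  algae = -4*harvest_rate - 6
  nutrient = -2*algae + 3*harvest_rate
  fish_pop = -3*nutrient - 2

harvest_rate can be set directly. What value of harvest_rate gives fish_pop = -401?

harvest_rate = 11

Substituting into the nutrient equation gives nutrient = 11*harvest_rate + 12.
fish_pop becomes -33*harvest_rate - 38.
Solve -33*harvest_rate - 38 = -401: harvest_rate = (-401 + 38) / -33 = 11.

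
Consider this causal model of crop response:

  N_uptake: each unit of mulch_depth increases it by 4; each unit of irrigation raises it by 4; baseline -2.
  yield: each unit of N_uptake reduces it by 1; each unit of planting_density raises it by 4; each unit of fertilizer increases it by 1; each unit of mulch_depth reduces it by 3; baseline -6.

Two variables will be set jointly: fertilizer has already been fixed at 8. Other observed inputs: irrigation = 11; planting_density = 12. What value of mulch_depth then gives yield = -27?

With fertilizer held at 8:
Substituting into the N_uptake equation gives N_uptake = 4*mulch_depth + 42.
Substituting into the yield equation gives yield = -7*mulch_depth + 8.
Solve -7*mulch_depth + 8 = -27: mulch_depth = (-27 - 8) / -7 = 5.

mulch_depth = 5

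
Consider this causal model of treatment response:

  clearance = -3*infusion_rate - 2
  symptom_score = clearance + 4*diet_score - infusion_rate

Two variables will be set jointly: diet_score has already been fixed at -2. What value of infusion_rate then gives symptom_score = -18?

infusion_rate = 2

With diet_score held at -2:
Substituting into the symptom_score equation gives symptom_score = -4*infusion_rate - 10.
Solve -4*infusion_rate - 10 = -18: infusion_rate = (-18 + 10) / -4 = 2.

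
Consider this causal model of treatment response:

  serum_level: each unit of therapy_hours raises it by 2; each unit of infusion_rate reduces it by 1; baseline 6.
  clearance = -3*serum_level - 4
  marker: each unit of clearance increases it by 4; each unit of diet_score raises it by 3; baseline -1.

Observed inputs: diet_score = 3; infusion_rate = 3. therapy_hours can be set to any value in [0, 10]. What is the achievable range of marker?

-284 to -44

Substituting into the serum_level equation gives serum_level = 2*therapy_hours + 3.
Substituting into the clearance equation gives clearance = -6*therapy_hours - 13.
Substituting into the marker equation gives marker = -24*therapy_hours - 44.
Linear in therapy_hours, so extremes are at the endpoints: therapy_hours = 0 gives marker = -44; therapy_hours = 10 gives marker = -284.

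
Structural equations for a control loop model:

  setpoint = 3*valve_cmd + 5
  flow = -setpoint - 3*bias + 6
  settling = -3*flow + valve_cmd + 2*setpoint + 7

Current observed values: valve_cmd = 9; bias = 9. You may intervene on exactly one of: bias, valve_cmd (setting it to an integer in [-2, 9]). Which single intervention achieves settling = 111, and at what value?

set valve_cmd = 1

Intervening on bias: settling = 9*bias + 158. Reaching 111 requires bias = -47/9, not an integer.
Intervening on valve_cmd: with other inputs at their observed values, settling = 16*valve_cmd + 95. Solving for 111 gives valve_cmd = 1, within [-2, 9].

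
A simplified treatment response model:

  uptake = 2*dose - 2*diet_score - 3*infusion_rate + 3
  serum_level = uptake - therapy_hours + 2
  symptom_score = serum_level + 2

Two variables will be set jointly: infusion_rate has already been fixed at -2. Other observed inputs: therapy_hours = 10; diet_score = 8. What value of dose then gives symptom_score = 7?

dose = 10

With infusion_rate held at -2:
Substituting into the uptake equation gives uptake = 2*dose - 7.
Substituting into the serum_level equation gives serum_level = 2*dose - 15.
Substituting into the symptom_score equation gives symptom_score = 2*dose - 13.
Solve 2*dose - 13 = 7: dose = (7 + 13) / 2 = 10.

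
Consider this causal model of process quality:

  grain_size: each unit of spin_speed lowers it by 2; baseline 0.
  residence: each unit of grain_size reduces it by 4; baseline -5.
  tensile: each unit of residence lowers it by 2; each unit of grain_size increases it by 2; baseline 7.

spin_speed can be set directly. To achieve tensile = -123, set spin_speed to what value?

Substituting into the residence equation gives residence = 8*spin_speed - 5.
Substituting into the tensile equation gives tensile = -20*spin_speed + 17.
Solve -20*spin_speed + 17 = -123: spin_speed = (-123 - 17) / -20 = 7.

spin_speed = 7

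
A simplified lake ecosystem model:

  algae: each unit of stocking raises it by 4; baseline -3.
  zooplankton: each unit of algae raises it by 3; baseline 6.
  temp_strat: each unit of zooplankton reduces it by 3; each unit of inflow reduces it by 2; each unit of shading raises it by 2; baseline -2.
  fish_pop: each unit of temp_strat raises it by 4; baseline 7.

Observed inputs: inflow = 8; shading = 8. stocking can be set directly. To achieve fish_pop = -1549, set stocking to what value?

stocking = 11

Substituting into the zooplankton equation gives zooplankton = 12*stocking - 3.
temp_strat becomes -36*stocking + 7.
So fish_pop = -144*stocking + 35.
Solve -144*stocking + 35 = -1549: stocking = (-1549 - 35) / -144 = 11.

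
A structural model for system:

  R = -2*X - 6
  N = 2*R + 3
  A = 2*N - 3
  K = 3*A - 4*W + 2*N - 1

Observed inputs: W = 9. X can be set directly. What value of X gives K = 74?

X = -6

Substituting into the N equation gives N = -4*X - 9.
This gives A = -8*X - 21.
Substituting into the K equation gives K = -32*X - 118.
Solve -32*X - 118 = 74: X = (74 + 118) / -32 = -6.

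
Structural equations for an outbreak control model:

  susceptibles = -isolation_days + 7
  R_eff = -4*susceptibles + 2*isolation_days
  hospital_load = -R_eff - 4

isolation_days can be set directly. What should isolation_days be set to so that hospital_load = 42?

isolation_days = -3

Substituting into the R_eff equation gives R_eff = 6*isolation_days - 28.
So hospital_load = -6*isolation_days + 24.
Solve -6*isolation_days + 24 = 42: isolation_days = (42 - 24) / -6 = -3.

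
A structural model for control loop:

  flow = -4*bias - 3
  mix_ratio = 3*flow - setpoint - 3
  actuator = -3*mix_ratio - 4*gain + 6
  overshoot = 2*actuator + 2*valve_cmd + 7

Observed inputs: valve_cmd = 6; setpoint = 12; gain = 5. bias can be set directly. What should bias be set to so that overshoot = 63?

Substituting into the mix_ratio equation gives mix_ratio = -12*bias - 24.
So actuator = 36*bias + 58.
Substituting into the overshoot equation gives overshoot = 72*bias + 135.
Solve 72*bias + 135 = 63: bias = (63 - 135) / 72 = -1.

bias = -1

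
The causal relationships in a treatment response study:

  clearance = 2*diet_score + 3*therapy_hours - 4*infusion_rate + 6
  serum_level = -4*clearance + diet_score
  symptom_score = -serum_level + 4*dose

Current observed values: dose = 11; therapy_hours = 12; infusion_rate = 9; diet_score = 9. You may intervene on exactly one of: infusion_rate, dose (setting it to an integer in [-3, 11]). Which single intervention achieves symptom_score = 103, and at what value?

set dose = 4

Intervening on infusion_rate: symptom_score = -16*infusion_rate + 275. Reaching 103 requires infusion_rate = 43/4, not an integer.
Intervening on dose: with other inputs at their observed values, symptom_score = 4*dose + 87. Solving for 103 gives dose = 4, within [-3, 11].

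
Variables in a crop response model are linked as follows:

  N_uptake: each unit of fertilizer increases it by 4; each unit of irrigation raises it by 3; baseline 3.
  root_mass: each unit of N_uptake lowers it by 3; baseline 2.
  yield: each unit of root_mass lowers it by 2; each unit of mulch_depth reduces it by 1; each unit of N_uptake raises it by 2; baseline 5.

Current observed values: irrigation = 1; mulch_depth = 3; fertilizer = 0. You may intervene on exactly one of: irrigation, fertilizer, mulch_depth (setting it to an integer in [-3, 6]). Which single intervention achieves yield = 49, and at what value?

Intervening on irrigation: yield = 24*irrigation + 22. Reaching 49 requires irrigation = 9/8, not an integer.
Intervening on fertilizer: yield = 32*fertilizer + 46. Reaching 49 requires fertilizer = 3/32, not an integer.
Intervening on mulch_depth: with other inputs at their observed values, yield = -mulch_depth + 49. Solving for 49 gives mulch_depth = 0, within [-3, 6].

set mulch_depth = 0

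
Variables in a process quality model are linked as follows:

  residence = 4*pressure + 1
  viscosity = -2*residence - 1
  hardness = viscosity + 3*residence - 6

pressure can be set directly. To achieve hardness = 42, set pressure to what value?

pressure = 12

Substituting into the viscosity equation gives viscosity = -8*pressure - 3.
So hardness = 4*pressure - 6.
Solve 4*pressure - 6 = 42: pressure = (42 + 6) / 4 = 12.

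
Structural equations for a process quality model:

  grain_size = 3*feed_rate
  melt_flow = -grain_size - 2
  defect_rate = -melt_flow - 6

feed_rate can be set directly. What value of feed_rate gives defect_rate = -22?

feed_rate = -6

Substituting into the melt_flow equation gives melt_flow = -3*feed_rate - 2.
Substituting into the defect_rate equation gives defect_rate = 3*feed_rate - 4.
Solve 3*feed_rate - 4 = -22: feed_rate = (-22 + 4) / 3 = -6.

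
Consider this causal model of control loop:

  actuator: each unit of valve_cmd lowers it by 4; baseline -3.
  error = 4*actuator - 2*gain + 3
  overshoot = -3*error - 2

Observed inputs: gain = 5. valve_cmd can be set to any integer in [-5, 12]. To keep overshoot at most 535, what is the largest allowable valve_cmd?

valve_cmd = 10

Substituting into the error equation gives error = -16*valve_cmd - 19.
This gives overshoot = 48*valve_cmd + 55.
Require 48*valve_cmd + 55 ≤ 535, so valve_cmd ≤ 10.
The largest integer in [-5, 12] satisfying this is 10.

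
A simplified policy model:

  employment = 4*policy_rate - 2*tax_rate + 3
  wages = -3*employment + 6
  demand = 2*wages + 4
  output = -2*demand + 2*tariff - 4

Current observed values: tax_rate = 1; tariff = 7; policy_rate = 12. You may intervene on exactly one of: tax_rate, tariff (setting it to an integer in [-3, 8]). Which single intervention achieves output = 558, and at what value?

Intervening on tax_rate: output = -24*tax_rate + 590. Reaching 558 requires tax_rate = 4/3, not an integer.
Intervening on tariff: with other inputs at their observed values, output = 2*tariff + 552. Solving for 558 gives tariff = 3, within [-3, 8].

set tariff = 3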